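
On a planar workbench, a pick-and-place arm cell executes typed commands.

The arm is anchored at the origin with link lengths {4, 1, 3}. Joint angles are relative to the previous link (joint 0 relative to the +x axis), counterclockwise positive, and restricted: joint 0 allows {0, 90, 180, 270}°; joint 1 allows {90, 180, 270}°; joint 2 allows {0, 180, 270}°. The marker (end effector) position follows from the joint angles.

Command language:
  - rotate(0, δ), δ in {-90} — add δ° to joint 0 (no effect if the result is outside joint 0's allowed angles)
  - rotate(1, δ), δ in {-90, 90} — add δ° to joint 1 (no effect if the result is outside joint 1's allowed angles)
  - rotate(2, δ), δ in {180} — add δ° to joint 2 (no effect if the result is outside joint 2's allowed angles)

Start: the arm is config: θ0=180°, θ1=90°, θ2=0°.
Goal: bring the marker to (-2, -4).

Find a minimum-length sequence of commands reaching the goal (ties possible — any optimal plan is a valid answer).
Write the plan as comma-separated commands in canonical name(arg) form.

from: config: θ0=180°, θ1=90°, θ2=0°
[1] after rotate(0, -90): config: θ0=90°, θ1=90°, θ2=0°
[2] after rotate(0, -90): config: θ0=0°, θ1=90°, θ2=0°
[3] after rotate(0, -90): config: θ0=270°, θ1=90°, θ2=0°
[4] after rotate(2, 180): config: θ0=270°, θ1=90°, θ2=180°
minimal: 4 command(s), checked below 4.

rotate(0, -90), rotate(0, -90), rotate(0, -90), rotate(2, 180)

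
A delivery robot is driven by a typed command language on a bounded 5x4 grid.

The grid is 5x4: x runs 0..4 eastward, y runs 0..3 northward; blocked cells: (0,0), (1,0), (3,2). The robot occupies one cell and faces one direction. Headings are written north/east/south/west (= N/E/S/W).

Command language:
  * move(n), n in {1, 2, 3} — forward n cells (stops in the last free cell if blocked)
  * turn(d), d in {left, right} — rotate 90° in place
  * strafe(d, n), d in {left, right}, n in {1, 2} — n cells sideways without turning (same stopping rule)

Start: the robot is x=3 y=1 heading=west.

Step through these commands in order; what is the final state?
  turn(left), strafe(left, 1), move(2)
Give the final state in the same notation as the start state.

x=4 y=0 heading=south

t0: x=3 y=1 heading=west
step 1 (turn(left)): x=3 y=1 heading=south
step 2 (strafe(left, 1)): x=4 y=1 heading=south
step 3 (move(2)): x=4 y=0 heading=south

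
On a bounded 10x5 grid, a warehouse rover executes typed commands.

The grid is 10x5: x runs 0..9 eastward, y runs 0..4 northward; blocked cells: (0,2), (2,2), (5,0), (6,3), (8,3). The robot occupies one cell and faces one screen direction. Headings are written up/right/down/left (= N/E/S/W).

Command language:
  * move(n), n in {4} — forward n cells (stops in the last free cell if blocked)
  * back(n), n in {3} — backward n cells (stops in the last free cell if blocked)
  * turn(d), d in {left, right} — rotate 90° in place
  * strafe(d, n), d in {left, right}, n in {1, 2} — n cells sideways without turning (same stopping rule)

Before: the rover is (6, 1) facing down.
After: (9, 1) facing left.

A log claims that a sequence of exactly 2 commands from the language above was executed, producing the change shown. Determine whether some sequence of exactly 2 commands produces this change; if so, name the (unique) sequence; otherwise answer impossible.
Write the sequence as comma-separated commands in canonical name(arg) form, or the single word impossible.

turn(right), back(3)

key: position moved to (9,1) AND the heading swung to W — translation plus rotation needed
begin: (6, 1) facing down
step 1 (turn(right)): (6, 1) facing left
step 2 (back(3)): (9, 1) facing left
no other 2-command option fits: unique.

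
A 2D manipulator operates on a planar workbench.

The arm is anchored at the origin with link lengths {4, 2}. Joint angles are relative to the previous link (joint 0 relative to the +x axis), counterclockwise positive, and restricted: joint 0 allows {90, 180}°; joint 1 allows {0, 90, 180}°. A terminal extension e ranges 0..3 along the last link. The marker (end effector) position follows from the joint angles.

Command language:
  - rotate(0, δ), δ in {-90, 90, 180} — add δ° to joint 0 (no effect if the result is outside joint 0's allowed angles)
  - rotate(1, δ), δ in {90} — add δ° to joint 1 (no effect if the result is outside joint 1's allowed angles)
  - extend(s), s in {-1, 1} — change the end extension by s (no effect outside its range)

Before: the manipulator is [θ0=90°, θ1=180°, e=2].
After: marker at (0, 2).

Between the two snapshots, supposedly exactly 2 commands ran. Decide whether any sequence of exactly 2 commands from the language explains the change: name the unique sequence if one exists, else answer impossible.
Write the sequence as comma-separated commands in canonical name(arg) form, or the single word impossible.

start: [θ0=90°, θ1=180°, e=2]
1. extend(-1) → [θ0=90°, θ1=180°, e=1]
2. extend(-1) → [θ0=90°, θ1=180°, e=0]
all 36 alternatives checked — unique.

extend(-1), extend(-1)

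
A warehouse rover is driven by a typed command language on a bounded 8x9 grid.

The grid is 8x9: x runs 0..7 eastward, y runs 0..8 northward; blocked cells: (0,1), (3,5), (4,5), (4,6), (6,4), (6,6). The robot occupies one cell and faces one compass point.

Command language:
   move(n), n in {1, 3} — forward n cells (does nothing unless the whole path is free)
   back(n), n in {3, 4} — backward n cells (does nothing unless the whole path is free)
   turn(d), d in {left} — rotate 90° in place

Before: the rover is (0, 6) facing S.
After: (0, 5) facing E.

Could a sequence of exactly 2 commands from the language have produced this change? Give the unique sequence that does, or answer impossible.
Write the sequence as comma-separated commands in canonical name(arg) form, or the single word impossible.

key: cell and facing (now E) both changed — the 2 commands mix motion and turning
t0: (0, 6) facing S
step 1 (move(1)): (0, 5) facing S
step 2 (turn(left)): (0, 5) facing E
no rival 2-sequence matches.

move(1), turn(left)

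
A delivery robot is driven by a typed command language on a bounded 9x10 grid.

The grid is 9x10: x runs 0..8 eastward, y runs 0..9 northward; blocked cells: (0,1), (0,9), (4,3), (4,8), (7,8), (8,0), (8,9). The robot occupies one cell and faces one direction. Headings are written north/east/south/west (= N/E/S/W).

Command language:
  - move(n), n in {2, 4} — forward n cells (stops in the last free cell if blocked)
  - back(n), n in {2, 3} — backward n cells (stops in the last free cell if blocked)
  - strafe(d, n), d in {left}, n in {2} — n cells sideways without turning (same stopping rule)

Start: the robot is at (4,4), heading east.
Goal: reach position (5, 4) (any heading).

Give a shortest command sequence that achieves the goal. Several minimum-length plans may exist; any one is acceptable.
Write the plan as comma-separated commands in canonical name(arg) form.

move(4), back(3)

from: at (4,4), heading east
1. move(4) → at (8,4), heading east
2. back(3) → at (5,4), heading east
no 1-step plan works, so 2 is optimal.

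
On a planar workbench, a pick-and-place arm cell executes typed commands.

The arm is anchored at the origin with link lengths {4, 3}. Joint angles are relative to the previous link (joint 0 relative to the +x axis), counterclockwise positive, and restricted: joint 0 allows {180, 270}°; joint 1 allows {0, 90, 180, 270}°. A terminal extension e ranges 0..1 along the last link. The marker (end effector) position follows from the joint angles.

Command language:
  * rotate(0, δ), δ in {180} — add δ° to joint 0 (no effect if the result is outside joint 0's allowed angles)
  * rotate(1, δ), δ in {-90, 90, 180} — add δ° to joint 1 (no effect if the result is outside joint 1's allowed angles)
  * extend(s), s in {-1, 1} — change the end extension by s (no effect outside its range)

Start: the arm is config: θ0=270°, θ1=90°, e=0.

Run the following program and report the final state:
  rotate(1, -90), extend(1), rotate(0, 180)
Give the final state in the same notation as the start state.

config: θ0=270°, θ1=0°, e=1

start: config: θ0=270°, θ1=90°, e=0
t=1 rotate(1, -90) ⇒ config: θ0=270°, θ1=0°, e=0
t=2 extend(1) ⇒ config: θ0=270°, θ1=0°, e=1
t=3 rotate(0, 180) ⇒ config: θ0=270°, θ1=0°, e=1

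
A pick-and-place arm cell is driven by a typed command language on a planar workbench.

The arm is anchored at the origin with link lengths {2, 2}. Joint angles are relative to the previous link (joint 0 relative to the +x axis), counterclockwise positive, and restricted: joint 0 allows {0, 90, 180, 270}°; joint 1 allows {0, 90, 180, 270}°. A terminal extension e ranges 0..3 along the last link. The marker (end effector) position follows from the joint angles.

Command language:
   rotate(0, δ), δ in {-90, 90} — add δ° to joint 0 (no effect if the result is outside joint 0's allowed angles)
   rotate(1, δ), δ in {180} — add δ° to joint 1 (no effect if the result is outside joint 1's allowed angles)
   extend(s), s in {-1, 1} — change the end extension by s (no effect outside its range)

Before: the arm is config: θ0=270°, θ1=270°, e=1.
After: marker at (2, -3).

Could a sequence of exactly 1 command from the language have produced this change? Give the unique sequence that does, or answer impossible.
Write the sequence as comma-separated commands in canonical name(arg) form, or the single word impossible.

rotate(0, 90)

start: config: θ0=270°, θ1=270°, e=1
t=1 rotate(0, 90) ⇒ config: θ0=0°, θ1=270°, e=1
uniquely the one of 5 1-step routes that fits.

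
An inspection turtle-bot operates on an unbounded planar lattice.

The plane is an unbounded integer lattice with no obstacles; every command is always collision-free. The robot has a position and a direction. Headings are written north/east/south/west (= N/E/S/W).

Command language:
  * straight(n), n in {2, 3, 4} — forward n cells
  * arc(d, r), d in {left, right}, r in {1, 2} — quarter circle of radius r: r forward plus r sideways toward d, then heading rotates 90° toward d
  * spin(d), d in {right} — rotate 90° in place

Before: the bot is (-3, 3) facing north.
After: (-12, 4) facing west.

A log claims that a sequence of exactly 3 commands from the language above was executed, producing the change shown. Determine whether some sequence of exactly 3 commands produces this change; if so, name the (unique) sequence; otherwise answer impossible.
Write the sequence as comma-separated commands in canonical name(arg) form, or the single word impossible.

key: running straight(4) before arc(left, 1) would end elsewhere — order is forced
start: (-3, 3) facing north
step 1 (arc(left, 1)): (-4, 4) facing west
step 2 (straight(4)): (-8, 4) facing west
step 3 (straight(4)): (-12, 4) facing west
no other 3-command option fits: unique.

arc(left, 1), straight(4), straight(4)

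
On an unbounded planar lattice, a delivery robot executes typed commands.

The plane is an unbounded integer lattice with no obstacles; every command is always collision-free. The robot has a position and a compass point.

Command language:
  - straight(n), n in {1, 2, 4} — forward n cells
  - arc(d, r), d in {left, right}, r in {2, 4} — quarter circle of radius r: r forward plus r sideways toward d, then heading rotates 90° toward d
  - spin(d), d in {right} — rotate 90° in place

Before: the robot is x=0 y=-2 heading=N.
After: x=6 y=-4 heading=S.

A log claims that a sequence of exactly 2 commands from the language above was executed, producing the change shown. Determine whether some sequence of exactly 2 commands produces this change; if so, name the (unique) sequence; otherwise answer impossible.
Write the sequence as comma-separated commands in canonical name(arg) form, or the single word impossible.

arc(right, 2), arc(right, 4)

key: position moved to (6,-4) AND the heading swung to S — translation plus rotation needed
begin: x=0 y=-2 heading=N
1. arc(right, 2) → x=2 y=0 heading=E
2. arc(right, 4) → x=6 y=-4 heading=S
no other 2-command option fits: unique.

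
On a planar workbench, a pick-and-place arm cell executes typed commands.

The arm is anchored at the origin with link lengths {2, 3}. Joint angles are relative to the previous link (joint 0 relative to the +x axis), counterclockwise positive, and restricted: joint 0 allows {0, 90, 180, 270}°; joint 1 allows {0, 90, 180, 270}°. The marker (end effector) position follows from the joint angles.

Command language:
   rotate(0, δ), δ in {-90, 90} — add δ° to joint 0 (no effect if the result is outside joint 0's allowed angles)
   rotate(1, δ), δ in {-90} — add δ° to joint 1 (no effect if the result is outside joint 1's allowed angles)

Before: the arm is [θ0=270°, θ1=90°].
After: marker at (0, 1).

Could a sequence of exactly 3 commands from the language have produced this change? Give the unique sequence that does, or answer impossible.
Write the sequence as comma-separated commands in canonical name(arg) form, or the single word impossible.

rotate(1, -90), rotate(1, -90), rotate(1, -90)

from: [θ0=270°, θ1=90°]
[1] after rotate(1, -90): [θ0=270°, θ1=0°]
[2] after rotate(1, -90): [θ0=270°, θ1=270°]
[3] after rotate(1, -90): [θ0=270°, θ1=180°]
all 27 alternatives checked — unique.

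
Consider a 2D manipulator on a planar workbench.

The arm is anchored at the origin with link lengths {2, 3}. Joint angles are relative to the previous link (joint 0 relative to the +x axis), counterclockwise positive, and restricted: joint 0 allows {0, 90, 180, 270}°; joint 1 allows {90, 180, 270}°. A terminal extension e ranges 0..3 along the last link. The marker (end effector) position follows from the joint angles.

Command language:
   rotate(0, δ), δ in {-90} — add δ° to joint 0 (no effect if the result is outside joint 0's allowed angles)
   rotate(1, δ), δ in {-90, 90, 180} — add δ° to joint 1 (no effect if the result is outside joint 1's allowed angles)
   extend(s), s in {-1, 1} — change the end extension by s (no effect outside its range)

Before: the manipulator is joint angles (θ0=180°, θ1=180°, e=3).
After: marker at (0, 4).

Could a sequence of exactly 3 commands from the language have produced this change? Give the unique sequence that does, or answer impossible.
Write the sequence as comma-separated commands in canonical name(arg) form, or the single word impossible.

rotate(0, -90), rotate(0, -90), rotate(0, -90)

begin: joint angles (θ0=180°, θ1=180°, e=3)
[1] after rotate(0, -90): joint angles (θ0=90°, θ1=180°, e=3)
[2] after rotate(0, -90): joint angles (θ0=0°, θ1=180°, e=3)
[3] after rotate(0, -90): joint angles (θ0=270°, θ1=180°, e=3)
uniquely the one of 216 3-step routes that fits.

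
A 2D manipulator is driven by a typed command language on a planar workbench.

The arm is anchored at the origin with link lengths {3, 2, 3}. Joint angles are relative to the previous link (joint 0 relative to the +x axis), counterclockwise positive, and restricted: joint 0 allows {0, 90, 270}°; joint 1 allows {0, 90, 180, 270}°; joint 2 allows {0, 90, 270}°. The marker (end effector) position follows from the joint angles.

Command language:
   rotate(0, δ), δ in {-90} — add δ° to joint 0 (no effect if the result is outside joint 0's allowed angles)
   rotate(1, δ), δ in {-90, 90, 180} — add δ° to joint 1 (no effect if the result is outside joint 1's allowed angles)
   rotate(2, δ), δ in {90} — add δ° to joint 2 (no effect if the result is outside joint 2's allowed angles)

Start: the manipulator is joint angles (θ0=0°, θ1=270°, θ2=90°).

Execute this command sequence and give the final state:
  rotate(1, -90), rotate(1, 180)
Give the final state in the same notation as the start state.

begin: joint angles (θ0=0°, θ1=270°, θ2=90°)
[1] after rotate(1, -90): joint angles (θ0=0°, θ1=180°, θ2=90°)
[2] after rotate(1, 180): joint angles (θ0=0°, θ1=0°, θ2=90°)

joint angles (θ0=0°, θ1=0°, θ2=90°)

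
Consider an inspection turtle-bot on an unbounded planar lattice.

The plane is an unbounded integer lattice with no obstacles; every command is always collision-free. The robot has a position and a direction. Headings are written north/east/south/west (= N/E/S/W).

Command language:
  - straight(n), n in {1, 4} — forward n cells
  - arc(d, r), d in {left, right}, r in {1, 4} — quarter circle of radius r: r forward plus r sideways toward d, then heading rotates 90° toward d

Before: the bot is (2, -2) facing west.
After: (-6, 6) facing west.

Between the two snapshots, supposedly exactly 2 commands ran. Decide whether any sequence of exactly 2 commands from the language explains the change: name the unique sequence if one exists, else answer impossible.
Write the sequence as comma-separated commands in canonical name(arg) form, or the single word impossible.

key: running arc(left, 4) before arc(right, 4) would end elsewhere — order is forced
begin: (2, -2) facing west
1. arc(right, 4) → (-2, 2) facing north
2. arc(left, 4) → (-6, 6) facing west
all 36 alternatives checked — unique.

arc(right, 4), arc(left, 4)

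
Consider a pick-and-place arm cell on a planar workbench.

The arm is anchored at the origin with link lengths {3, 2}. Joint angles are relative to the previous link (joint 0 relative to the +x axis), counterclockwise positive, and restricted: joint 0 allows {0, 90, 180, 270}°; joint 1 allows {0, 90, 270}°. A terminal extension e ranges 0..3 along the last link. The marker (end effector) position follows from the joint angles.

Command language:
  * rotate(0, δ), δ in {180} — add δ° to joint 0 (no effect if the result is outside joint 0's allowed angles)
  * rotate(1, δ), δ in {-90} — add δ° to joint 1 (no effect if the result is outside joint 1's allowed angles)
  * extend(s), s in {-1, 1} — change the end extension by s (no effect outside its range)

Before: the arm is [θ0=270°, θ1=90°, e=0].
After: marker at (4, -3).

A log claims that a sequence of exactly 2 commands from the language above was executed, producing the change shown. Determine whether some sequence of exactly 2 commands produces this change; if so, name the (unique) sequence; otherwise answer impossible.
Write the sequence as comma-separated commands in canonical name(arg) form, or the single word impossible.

begin: [θ0=270°, θ1=90°, e=0]
step 1 (extend(1)): [θ0=270°, θ1=90°, e=1]
step 2 (extend(1)): [θ0=270°, θ1=90°, e=2]
uniquely the one of 16 2-step routes that fits.

extend(1), extend(1)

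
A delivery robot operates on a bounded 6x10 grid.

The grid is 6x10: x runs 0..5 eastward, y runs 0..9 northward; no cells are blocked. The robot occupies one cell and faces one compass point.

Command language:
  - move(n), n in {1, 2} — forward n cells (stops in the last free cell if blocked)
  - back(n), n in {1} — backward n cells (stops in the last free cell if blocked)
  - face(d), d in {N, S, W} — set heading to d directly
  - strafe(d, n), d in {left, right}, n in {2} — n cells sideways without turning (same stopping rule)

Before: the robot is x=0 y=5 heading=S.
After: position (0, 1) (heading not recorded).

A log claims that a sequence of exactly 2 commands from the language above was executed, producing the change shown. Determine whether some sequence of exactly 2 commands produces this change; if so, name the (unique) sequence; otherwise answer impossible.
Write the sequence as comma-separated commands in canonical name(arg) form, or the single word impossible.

move(2), move(2)

t0: x=0 y=5 heading=S
[1] after move(2): x=0 y=3 heading=S
[2] after move(2): x=0 y=1 heading=S
all 64 alternatives checked — unique.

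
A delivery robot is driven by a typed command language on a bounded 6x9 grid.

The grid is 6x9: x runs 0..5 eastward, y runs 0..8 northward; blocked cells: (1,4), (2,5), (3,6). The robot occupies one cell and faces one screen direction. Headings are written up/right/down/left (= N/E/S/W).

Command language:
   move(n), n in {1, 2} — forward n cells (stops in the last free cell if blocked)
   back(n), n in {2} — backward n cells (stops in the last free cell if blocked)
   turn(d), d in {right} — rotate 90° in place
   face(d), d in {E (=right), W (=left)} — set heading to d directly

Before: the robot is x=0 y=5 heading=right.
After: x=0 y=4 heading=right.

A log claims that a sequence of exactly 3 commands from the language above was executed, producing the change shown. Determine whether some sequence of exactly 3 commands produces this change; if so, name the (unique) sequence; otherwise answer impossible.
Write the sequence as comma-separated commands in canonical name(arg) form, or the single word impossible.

key: order matters: swapping turn(right) and face(E) lands elsewhere
initial: x=0 y=5 heading=right
1. turn(right) → x=0 y=5 heading=down
2. move(1) → x=0 y=4 heading=down
3. face(E) → x=0 y=4 heading=right
no other 3-command option fits: unique.

turn(right), move(1), face(E)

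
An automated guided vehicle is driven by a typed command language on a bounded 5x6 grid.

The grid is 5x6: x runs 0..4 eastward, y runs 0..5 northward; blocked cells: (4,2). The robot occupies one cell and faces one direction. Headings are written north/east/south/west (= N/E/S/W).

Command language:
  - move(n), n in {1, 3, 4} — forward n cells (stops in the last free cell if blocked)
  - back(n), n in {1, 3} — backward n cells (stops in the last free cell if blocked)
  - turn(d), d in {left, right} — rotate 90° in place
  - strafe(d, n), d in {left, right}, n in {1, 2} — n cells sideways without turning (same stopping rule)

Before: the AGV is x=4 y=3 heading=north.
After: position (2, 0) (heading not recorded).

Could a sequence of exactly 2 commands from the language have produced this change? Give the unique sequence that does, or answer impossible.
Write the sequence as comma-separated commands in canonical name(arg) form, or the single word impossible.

key: order matters: swapping strafe(left, 2) and back(3) lands elsewhere
begin: x=4 y=3 heading=north
step 1 (strafe(left, 2)): x=2 y=3 heading=north
step 2 (back(3)): x=2 y=0 heading=north
no other 2-command option fits: unique.

strafe(left, 2), back(3)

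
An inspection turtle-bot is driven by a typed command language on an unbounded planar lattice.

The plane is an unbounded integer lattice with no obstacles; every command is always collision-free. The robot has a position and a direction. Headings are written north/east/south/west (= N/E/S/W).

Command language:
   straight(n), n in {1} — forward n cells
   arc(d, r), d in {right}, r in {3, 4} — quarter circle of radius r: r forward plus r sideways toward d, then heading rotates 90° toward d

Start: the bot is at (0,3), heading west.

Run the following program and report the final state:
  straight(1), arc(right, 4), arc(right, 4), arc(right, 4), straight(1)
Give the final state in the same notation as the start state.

at (3,6), heading south

initial: at (0,3), heading west
t=1 straight(1) ⇒ at (-1,3), heading west
t=2 arc(right, 4) ⇒ at (-5,7), heading north
t=3 arc(right, 4) ⇒ at (-1,11), heading east
t=4 arc(right, 4) ⇒ at (3,7), heading south
t=5 straight(1) ⇒ at (3,6), heading south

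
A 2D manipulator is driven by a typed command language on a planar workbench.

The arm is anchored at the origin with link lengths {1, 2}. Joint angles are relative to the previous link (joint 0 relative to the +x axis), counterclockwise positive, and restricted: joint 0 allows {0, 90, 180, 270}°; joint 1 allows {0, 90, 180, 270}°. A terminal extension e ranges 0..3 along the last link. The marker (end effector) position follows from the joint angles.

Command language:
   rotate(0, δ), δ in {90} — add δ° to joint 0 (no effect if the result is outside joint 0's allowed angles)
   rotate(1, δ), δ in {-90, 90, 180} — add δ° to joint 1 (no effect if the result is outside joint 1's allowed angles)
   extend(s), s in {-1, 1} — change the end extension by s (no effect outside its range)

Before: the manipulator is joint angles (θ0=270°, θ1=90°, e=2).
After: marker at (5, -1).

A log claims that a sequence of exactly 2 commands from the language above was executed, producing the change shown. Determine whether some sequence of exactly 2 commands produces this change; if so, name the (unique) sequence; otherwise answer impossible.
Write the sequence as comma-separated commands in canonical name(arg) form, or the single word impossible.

extend(1), extend(1)

t0: joint angles (θ0=270°, θ1=90°, e=2)
t=1 extend(1) ⇒ joint angles (θ0=270°, θ1=90°, e=3)
t=2 extend(1) ⇒ joint angles (θ0=270°, θ1=90°, e=3)
uniquely the one of 36 2-step routes that fits.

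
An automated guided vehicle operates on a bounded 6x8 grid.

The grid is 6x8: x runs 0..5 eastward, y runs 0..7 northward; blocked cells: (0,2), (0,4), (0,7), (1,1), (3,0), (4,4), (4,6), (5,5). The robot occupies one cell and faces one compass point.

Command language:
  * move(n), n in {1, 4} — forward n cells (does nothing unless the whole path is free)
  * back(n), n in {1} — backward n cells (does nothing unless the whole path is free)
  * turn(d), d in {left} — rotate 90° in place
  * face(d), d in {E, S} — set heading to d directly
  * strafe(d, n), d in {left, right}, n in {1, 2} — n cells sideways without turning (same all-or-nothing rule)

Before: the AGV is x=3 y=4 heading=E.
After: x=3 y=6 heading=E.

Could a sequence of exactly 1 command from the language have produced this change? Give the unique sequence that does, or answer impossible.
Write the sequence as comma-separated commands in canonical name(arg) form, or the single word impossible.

strafe(left, 2)

key: heading stays E — the single command does not turn
t0: x=3 y=4 heading=E
[1] after strafe(left, 2): x=3 y=6 heading=E
no rival 1-sequence matches.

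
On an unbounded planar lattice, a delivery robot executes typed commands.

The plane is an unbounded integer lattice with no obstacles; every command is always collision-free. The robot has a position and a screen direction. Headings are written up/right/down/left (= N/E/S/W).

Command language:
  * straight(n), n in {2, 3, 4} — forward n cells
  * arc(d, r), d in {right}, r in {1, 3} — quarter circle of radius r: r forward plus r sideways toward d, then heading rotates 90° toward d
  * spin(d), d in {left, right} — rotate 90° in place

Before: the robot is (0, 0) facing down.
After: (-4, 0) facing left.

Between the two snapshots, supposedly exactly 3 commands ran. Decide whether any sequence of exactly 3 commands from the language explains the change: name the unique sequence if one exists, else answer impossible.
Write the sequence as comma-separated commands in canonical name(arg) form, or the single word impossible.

spin(right), straight(2), straight(2)

key: cell and facing (now W) both changed — the 3 commands mix motion and turning
begin: (0, 0) facing down
step 1 (spin(right)): (0, 0) facing left
step 2 (straight(2)): (-2, 0) facing left
step 3 (straight(2)): (-4, 0) facing left
no rival 3-sequence matches.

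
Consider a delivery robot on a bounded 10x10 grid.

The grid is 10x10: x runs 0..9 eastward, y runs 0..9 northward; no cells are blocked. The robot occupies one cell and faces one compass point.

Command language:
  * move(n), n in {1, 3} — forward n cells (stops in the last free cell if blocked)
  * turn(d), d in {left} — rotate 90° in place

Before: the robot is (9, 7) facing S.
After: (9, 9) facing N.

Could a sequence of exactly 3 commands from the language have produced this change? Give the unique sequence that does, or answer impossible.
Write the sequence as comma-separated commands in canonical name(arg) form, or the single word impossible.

key: move(3) runs into the grid edge before its full distance
begin: (9, 7) facing S
[1] after turn(left): (9, 7) facing E
[2] after turn(left): (9, 7) facing N
[3] after move(3): (9, 9) facing N
uniquely the one of 27 3-step routes that fits.

turn(left), turn(left), move(3)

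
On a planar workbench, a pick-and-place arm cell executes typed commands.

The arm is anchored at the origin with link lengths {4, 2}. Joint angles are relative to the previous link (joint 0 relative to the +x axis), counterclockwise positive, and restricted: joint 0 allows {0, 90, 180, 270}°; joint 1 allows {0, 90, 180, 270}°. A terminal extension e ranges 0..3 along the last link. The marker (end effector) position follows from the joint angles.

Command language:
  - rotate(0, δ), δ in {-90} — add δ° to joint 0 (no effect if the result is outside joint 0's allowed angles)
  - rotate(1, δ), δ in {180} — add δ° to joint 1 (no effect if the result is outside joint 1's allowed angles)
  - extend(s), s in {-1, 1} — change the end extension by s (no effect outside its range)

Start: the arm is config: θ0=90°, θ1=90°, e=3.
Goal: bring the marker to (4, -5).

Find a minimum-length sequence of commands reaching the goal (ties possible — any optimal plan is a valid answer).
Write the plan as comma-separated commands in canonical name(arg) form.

from: config: θ0=90°, θ1=90°, e=3
step 1 (rotate(1, 180)): config: θ0=90°, θ1=270°, e=3
step 2 (rotate(0, -90)): config: θ0=0°, θ1=270°, e=3
minimal: 2 command(s), checked below 2.

rotate(1, 180), rotate(0, -90)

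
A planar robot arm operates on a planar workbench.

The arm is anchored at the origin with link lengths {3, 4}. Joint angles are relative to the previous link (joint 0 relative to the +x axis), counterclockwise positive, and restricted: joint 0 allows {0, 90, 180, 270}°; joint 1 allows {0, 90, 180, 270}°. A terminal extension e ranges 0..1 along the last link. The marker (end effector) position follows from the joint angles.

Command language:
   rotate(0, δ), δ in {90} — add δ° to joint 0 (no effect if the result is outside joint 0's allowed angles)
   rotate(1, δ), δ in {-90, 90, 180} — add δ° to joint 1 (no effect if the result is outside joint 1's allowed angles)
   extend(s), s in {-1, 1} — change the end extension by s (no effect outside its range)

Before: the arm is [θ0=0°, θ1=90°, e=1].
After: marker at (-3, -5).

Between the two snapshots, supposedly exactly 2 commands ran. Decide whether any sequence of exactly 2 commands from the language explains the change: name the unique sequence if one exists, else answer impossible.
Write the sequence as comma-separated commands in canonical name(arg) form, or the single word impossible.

t0: [θ0=0°, θ1=90°, e=1]
[1] after rotate(0, 90): [θ0=90°, θ1=90°, e=1]
[2] after rotate(0, 90): [θ0=180°, θ1=90°, e=1]
no other 2-command option fits: unique.

rotate(0, 90), rotate(0, 90)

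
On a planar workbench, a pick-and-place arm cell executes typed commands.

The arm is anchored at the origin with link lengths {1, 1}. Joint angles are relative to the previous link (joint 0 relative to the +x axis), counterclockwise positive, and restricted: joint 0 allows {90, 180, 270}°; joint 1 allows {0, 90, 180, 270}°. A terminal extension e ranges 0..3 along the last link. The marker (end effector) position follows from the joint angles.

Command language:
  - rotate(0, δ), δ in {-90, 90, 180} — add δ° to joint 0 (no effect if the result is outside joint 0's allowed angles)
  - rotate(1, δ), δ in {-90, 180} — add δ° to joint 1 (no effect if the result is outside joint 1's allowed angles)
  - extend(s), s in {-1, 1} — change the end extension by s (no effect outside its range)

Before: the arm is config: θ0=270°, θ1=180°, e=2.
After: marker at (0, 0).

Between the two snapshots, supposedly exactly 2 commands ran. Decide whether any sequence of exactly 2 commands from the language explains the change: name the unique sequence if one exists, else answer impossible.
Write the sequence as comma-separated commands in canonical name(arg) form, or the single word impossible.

extend(-1), extend(-1)

from: config: θ0=270°, θ1=180°, e=2
[1] after extend(-1): config: θ0=270°, θ1=180°, e=1
[2] after extend(-1): config: θ0=270°, θ1=180°, e=0
all 49 alternatives checked — unique.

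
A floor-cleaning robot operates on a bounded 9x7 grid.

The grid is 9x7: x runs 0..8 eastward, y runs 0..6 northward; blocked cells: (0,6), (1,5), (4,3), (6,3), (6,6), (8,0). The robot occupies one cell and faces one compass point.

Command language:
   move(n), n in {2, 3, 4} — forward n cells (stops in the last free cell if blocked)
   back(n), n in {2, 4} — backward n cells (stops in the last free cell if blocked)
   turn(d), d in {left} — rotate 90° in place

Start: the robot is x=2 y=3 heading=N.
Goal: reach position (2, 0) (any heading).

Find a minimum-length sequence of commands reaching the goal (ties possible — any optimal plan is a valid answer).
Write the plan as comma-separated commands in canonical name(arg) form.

back(4)

t0: x=2 y=3 heading=N
step 1 (back(4)): x=2 y=0 heading=N
nothing shorter than 1 reaches the goal.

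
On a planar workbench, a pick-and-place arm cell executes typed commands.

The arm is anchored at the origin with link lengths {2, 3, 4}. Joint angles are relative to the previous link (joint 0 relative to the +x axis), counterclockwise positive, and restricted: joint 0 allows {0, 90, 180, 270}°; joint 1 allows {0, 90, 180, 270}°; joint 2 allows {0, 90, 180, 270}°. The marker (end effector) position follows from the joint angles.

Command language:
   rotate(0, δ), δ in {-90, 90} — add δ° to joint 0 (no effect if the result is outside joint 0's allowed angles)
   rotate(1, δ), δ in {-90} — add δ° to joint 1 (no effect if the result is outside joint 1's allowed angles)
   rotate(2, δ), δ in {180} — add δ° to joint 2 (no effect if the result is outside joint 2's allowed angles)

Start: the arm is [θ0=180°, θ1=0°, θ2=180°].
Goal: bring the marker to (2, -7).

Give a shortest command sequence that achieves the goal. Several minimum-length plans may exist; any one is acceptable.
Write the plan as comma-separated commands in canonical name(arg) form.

initial: [θ0=180°, θ1=0°, θ2=180°]
[1] after rotate(0, 90): [θ0=270°, θ1=0°, θ2=180°]
[2] after rotate(0, 90): [θ0=0°, θ1=0°, θ2=180°]
[3] after rotate(2, 180): [θ0=0°, θ1=0°, θ2=0°]
[4] after rotate(1, -90): [θ0=0°, θ1=270°, θ2=0°]
minimal: 4 command(s), checked below 4.

rotate(0, 90), rotate(0, 90), rotate(2, 180), rotate(1, -90)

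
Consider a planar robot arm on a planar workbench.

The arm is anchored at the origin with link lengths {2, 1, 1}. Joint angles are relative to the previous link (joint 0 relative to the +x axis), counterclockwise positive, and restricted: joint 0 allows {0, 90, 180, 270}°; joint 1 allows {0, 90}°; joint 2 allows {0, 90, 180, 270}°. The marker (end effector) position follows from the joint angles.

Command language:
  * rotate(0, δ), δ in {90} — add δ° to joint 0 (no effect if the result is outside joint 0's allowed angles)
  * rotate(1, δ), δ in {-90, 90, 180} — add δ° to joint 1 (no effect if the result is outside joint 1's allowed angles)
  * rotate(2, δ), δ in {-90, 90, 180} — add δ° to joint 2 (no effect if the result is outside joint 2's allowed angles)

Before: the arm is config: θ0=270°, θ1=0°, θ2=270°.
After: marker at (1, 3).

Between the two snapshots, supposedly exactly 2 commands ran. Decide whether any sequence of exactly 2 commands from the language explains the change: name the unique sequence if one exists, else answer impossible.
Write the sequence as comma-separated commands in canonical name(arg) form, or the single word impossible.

t0: config: θ0=270°, θ1=0°, θ2=270°
step 1 (rotate(0, 90)): config: θ0=0°, θ1=0°, θ2=270°
step 2 (rotate(0, 90)): config: θ0=90°, θ1=0°, θ2=270°
uniquely the one of 49 2-step routes that fits.

rotate(0, 90), rotate(0, 90)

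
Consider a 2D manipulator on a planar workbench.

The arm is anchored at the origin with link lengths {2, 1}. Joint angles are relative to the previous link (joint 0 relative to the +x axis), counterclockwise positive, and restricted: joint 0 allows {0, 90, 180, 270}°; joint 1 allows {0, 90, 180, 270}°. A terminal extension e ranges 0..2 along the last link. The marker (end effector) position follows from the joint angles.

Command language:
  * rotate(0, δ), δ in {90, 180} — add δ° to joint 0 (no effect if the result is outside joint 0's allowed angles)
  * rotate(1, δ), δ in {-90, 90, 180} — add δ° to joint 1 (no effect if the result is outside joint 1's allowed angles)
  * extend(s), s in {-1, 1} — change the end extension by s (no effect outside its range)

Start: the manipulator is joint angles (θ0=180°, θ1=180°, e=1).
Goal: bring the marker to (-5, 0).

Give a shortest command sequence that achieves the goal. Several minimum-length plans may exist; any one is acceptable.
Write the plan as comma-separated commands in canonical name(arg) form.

t0: joint angles (θ0=180°, θ1=180°, e=1)
step 1 (rotate(1, 180)): joint angles (θ0=180°, θ1=0°, e=1)
step 2 (extend(1)): joint angles (θ0=180°, θ1=0°, e=2)
nothing shorter than 2 reaches the goal.

rotate(1, 180), extend(1)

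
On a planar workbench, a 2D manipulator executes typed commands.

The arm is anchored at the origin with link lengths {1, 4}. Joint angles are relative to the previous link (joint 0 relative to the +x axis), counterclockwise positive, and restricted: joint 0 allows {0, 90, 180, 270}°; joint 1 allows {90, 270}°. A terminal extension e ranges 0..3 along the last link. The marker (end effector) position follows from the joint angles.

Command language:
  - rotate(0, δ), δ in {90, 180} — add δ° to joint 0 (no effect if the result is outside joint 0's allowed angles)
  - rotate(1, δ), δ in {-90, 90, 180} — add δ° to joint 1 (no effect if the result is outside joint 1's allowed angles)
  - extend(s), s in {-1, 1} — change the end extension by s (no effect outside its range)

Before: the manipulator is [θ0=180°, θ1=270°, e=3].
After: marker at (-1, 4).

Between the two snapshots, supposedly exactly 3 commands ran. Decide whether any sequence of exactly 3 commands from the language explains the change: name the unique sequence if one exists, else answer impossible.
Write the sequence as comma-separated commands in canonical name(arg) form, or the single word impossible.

start: [θ0=180°, θ1=270°, e=3]
[1] after extend(-1): [θ0=180°, θ1=270°, e=2]
[2] after extend(-1): [θ0=180°, θ1=270°, e=1]
[3] after extend(-1): [θ0=180°, θ1=270°, e=0]
no rival 3-sequence matches.

extend(-1), extend(-1), extend(-1)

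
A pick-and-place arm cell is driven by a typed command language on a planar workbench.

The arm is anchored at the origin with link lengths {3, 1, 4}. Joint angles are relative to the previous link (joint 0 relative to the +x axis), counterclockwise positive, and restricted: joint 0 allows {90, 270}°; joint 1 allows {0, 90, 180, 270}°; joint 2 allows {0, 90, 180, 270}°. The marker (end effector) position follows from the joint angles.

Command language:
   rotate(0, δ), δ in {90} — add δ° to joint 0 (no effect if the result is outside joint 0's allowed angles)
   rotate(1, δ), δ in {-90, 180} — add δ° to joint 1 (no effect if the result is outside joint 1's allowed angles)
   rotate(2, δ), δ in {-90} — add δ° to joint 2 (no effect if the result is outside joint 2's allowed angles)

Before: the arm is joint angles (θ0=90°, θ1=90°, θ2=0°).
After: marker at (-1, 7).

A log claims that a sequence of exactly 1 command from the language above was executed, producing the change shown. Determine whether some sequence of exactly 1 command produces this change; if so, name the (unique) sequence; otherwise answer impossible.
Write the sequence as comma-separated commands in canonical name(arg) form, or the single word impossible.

t0: joint angles (θ0=90°, θ1=90°, θ2=0°)
1. rotate(2, -90) → joint angles (θ0=90°, θ1=90°, θ2=270°)
all 4 alternatives checked — unique.

rotate(2, -90)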